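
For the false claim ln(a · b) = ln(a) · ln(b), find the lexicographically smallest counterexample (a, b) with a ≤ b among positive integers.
(a, b) = (1, 2)

At (1, 1): both sides equal 0, so it holds there.

Substituting (1, 2) into the claim:
LHS = ln(1 · 2) = ln(2) ≈ 0.6931
RHS = ln(1) · ln(2) = 0

Since LHS ≠ RHS, this pair disproves the claim, and no lexicographically smaller pair (a ≤ b, positive integers) does.

For instance (1, 8) is also a counterexample (LHS = ln(8) ≈ 2.079, RHS = 0), but it's lexicographically larger.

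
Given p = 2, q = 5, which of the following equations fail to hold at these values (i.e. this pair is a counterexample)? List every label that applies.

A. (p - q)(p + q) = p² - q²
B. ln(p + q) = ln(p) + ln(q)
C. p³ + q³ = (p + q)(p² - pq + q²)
Evaluating each claim at the given values:
A. LHS = -21, RHS = -21 → holds here (LHS = RHS)
B. LHS = ln(7) ≈ 1.946, RHS = ln(2) + ln(5) ≈ 2.303 → fails here (LHS ≠ RHS)
C. LHS = 133, RHS = 133 → holds here (LHS = RHS)

Answer: B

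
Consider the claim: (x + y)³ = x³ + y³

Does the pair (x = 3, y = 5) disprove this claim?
Substituting x = 3, y = 5:
LHS = (3 + 5)³ = 512
RHS = 3³ + 5³ = 152

Since LHS ≠ RHS, this pair disproves the claim.

Answer: Yes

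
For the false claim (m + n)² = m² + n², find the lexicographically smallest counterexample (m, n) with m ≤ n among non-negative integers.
(m, n) = (1, 1)

At (0, 4): both sides equal 16, so it holds there.

Substituting (1, 1) into the claim:
LHS = (1 + 1)² = 4
RHS = 1² + 1² = 2

Since LHS ≠ RHS, this pair disproves the claim, and no lexicographically smaller pair (m ≤ n, non-negative integers) does.

For instance (2, 4) is also a counterexample (LHS = 36, RHS = 20), but it's lexicographically larger.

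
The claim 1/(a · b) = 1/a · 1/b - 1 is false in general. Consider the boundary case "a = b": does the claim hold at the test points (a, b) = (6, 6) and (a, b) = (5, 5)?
At (6, 6): LHS = 1/36 ≠ RHS = -35/36
At (5, 5): LHS = 1/25 ≠ RHS = -24/25

Answer: No, fails at both test points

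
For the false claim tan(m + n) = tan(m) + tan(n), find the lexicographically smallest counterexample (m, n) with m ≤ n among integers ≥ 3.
Substituting (3, 3) into the claim:
LHS = tan(3 + 3) = tan(6) ≈ -0.291
RHS = tan(3) + tan(3) = 2·tan(3) ≈ -0.2851

Since LHS ≠ RHS, this pair disproves the claim, and no lexicographically smaller pair (m ≤ n, integers ≥ 3) does.

For instance (6, 8) is also a counterexample (LHS = tan(14) ≈ 7.245, RHS = tan(8) + tan(6) ≈ -7.091), but it's lexicographically larger.

Answer: (m, n) = (3, 3)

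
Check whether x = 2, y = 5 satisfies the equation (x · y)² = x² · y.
Fails

Substituting x = 2, y = 5:

LHS = (2 · 5)² = 100
RHS = 2² · 5 = 20

LHS ≠ RHS, so the equation does not hold at this point.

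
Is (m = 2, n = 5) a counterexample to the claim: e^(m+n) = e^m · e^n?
No

Substituting m = 2, n = 5:
LHS = e^(2+5) = e^7 ≈ 1097
RHS = e^2 · e^5 = e^7 ≈ 1097

The sides agree, so this pair does not disprove the claim.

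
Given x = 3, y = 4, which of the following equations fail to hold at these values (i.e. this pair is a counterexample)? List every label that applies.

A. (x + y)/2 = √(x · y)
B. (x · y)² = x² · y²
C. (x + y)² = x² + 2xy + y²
Evaluating each claim at the given values:
A. LHS = 7/2, RHS = 2·√(3) ≈ 3.464 → fails here (LHS ≠ RHS)
B. LHS = 144, RHS = 144 → holds here (LHS = RHS)
C. LHS = 49, RHS = 49 → holds here (LHS = RHS)

Answer: A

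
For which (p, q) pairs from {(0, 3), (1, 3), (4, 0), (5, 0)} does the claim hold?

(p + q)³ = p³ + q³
Testing each pair:
(0, 3): LHS = 27, RHS = 27 → holds
(1, 3): LHS = 64, RHS = 28 → fails
(4, 0): LHS = 64, RHS = 64 → holds
(5, 0): LHS = 125, RHS = 125 → holds

3 of 4 pairs satisfy the claim.

Answer: (0, 3), (4, 0), (5, 0)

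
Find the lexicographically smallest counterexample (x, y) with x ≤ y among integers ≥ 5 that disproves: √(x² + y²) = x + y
(x, y) = (5, 5)

Substituting (5, 5) into the claim:
LHS = √(5² + 5²) = 5·√(2) ≈ 7.071
RHS = 5 + 5 = 10

Since LHS ≠ RHS, this pair disproves the claim, and no lexicographically smaller pair (x ≤ y, integers ≥ 5) does.

For instance (5, 10) is also a counterexample (LHS = 5·√(5) ≈ 11.18, RHS = 15), but it's lexicographically larger.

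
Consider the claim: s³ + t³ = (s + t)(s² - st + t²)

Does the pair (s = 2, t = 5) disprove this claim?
Substituting s = 2, t = 5:
LHS = 2³ + 5³ = 133
RHS = (2 + 5)(2² - 2·5 + 5²) = 133

The sides agree, so this pair does not disprove the claim.

Answer: No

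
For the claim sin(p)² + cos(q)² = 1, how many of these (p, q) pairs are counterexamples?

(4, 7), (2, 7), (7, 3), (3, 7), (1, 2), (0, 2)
Testing each pair:
(4, 7): LHS = cos(7)² + sin(4)² ≈ 1.141, RHS = 1 → counterexample
(2, 7): LHS = cos(7)² + sin(2)² ≈ 1.395, RHS = 1 → counterexample
(7, 3): LHS = sin(7)² + cos(3)² ≈ 1.412, RHS = 1 → counterexample
(3, 7): LHS = sin(3)² + cos(7)² ≈ 0.5883, RHS = 1 → counterexample
(1, 2): LHS = cos(2)² + sin(1)² ≈ 0.8813, RHS = 1 → counterexample
(0, 2): LHS = cos(2)² ≈ 0.1732, RHS = 1 → counterexample

That makes 6 counterexamples.

Answer: 6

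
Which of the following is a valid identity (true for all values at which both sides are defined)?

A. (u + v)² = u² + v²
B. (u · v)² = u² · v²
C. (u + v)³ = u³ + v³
B

A: fails at (6, 7) — LHS = 169, RHS = 85.
B: holds — e.g. at (2, 5), both sides equal 100.
C: fails at (5, 5) — LHS = 1000, RHS = 250.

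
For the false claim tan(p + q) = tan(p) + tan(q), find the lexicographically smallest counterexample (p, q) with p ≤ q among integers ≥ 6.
(p, q) = (6, 6)

Substituting (6, 6) into the claim:
LHS = tan(6 + 6) = tan(12) ≈ -0.6359
RHS = tan(6) + tan(6) = 2·tan(6) ≈ -0.582

Since LHS ≠ RHS, this pair disproves the claim, and no lexicographically smaller pair (p ≤ q, integers ≥ 6) does.

For instance (9, 12) is also a counterexample (LHS = tan(21) ≈ -1.527, RHS = tan(12) + tan(9) ≈ -1.088), but it's lexicographically larger.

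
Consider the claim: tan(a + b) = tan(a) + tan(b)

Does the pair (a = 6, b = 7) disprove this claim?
Yes

Substituting a = 6, b = 7:
LHS = tan(6 + 7) = tan(13) ≈ 0.463
RHS = tan(6) + tan(7) ≈ 0.5804

Since LHS ≠ RHS, this pair disproves the claim.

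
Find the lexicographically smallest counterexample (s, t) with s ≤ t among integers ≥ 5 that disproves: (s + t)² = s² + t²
Substituting (5, 5) into the claim:
LHS = (5 + 5)² = 100
RHS = 5² + 5² = 50

Since LHS ≠ RHS, this pair disproves the claim, and no lexicographically smaller pair (s ≤ t, integers ≥ 5) does.

For instance (5, 6) is also a counterexample (LHS = 121, RHS = 61), but it's lexicographically larger.

Answer: (s, t) = (5, 5)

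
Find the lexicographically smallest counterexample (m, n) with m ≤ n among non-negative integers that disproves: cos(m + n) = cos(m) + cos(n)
(m, n) = (0, 0)

Substituting (0, 0) into the claim:
LHS = cos(0 + 0) = 1
RHS = cos(0) + cos(0) = 2

Since LHS ≠ RHS, this pair disproves the claim, and no lexicographically smaller pair (m ≤ n, non-negative integers) does.

For instance (6, 6) is also a counterexample (LHS = cos(12) ≈ 0.8439, RHS = 2·cos(6) ≈ 1.92), but it's lexicographically larger.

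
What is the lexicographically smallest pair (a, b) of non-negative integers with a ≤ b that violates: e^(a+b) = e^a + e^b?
(a, b) = (0, 0)

Substituting (0, 0) into the claim:
LHS = e^(0+0) = 1
RHS = e^0 + e^0 = 2

Since LHS ≠ RHS, this pair disproves the claim, and no lexicographically smaller pair (a ≤ b, non-negative integers) does.

For instance (1, 7) is also a counterexample (LHS = e^8 ≈ 2981, RHS = e + e^7 ≈ 1099), but it's lexicographically larger.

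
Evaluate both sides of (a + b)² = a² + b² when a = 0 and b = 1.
LHS = (0 + 1)² = 1
RHS = 0² + 1² = 1

LHS = RHS: the two sides agree.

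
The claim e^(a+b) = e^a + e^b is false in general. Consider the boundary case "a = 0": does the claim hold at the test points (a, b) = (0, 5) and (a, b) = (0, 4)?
At (0, 5): LHS = e^5 ≈ 148.4 ≠ RHS = 1 + e^5 ≈ 149.4
At (0, 4): LHS = e^4 ≈ 54.6 ≠ RHS = 1 + e^4 ≈ 55.6

Answer: No, fails at both test points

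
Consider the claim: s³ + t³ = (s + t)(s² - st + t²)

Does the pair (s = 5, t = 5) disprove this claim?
Substituting s = 5, t = 5:
LHS = 5³ + 5³ = 250
RHS = (5 + 5)(5² - 5·5 + 5²) = 250

The sides agree, so this pair does not disprove the claim.

Answer: No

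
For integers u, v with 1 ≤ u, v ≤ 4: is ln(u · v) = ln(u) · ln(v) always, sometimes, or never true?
Sometimes true

It holds at (u, v) = (1, 1) (both sides equal 0), but fails at (u, v) = (1, 4) (LHS = ln(4) ≈ 1.386, RHS = 0).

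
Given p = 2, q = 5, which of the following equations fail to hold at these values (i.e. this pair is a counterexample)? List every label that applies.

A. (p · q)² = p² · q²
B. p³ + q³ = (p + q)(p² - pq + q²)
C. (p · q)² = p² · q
Evaluating each claim at the given values:
A. LHS = 100, RHS = 100 → holds here (LHS = RHS)
B. LHS = 133, RHS = 133 → holds here (LHS = RHS)
C. LHS = 100, RHS = 20 → fails here (LHS ≠ RHS)

Answer: C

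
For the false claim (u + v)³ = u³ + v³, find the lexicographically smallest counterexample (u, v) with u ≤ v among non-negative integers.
Substituting (1, 1) into the claim:
LHS = (1 + 1)³ = 8
RHS = 1³ + 1³ = 2

Since LHS ≠ RHS, this pair disproves the claim, and no lexicographically smaller pair (u ≤ v, non-negative integers) does.

For instance (2, 2) is also a counterexample (LHS = 64, RHS = 16), but it's lexicographically larger.

Answer: (u, v) = (1, 1)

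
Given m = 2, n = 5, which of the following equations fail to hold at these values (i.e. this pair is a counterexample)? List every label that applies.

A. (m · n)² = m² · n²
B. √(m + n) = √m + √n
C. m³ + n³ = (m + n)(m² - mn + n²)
B

Evaluating each claim at the given values:
A. LHS = 100, RHS = 100 → holds here (LHS = RHS)
B. LHS = √(7) ≈ 2.646, RHS = √(2) + √(5) ≈ 3.65 → fails here (LHS ≠ RHS)
C. LHS = 133, RHS = 133 → holds here (LHS = RHS)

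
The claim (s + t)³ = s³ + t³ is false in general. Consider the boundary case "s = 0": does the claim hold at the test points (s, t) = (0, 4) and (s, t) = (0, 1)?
At (0, 4): LHS = 64, RHS = 64 → equal
At (0, 1): LHS = 1, RHS = 1 → equal

So the claim does hold at both of these boundary points, even though it is not an identity.

Answer: Yes, holds at both test points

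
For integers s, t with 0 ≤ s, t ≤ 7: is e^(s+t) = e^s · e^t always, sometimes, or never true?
The identity holds for every pair in the range. For instance at (s, t) = (2, 1): both sides equal e^3 ≈ 20.09.

Answer: Always true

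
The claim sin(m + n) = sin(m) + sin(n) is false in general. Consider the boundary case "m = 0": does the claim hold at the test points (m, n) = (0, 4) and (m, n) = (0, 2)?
At (0, 4): LHS = sin(4) ≈ -0.7568, RHS = sin(4) ≈ -0.7568 → equal
At (0, 2): LHS = sin(2) ≈ 0.9093, RHS = sin(2) ≈ 0.9093 → equal

So the claim does hold at both of these boundary points, even though it is not an identity.

Answer: Yes, holds at both test points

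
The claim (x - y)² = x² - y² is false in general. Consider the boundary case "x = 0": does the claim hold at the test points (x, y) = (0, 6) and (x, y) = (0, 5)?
At (0, 6): LHS = 36 ≠ RHS = -36
At (0, 5): LHS = 25 ≠ RHS = -25

Answer: No, fails at both test points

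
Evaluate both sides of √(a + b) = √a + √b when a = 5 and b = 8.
LHS = √(5 + 8) = √(13) ≈ 3.606
RHS = √5 + √8 = √(5) + 2·√(2) ≈ 5.064

LHS ≠ RHS (they differ by about 1.459), so the equation does not hold here.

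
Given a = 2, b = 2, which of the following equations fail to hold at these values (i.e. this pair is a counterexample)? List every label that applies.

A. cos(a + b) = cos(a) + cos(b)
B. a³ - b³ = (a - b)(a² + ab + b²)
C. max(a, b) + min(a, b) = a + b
Evaluating each claim at the given values:
A. LHS = cos(4) ≈ -0.6536, RHS = 2·cos(2) ≈ -0.8323 → fails here (LHS ≠ RHS)
B. LHS = 0, RHS = 0 → holds here (LHS = RHS)
C. LHS = 4, RHS = 4 → holds here (LHS = RHS)

Answer: A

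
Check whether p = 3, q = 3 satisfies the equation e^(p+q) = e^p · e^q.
Substituting p = 3, q = 3:

LHS = e^(3+3) = e^6 ≈ 403.4
RHS = e^3 · e^3 = e^6 ≈ 403.4

LHS = RHS, so the equation holds at this point.

Answer: Holds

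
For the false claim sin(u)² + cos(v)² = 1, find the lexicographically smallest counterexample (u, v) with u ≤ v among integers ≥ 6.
(u, v) = (6, 7)

Substituting (6, 7) into the claim:
LHS = sin(6)² + cos(7)² ≈ 0.6464
RHS = 1

Since LHS ≠ RHS, this pair disproves the claim, and no lexicographically smaller pair (u ≤ v, integers ≥ 6) does.

For instance (6, 11) is also a counterexample (LHS = cos(11)² + sin(6)² ≈ 0.07809, RHS = 1), but it's lexicographically larger.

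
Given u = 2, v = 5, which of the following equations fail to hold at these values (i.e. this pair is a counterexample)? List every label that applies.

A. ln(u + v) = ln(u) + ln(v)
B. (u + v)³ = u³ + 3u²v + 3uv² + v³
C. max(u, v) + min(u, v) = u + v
A

Evaluating each claim at the given values:
A. LHS = ln(7) ≈ 1.946, RHS = ln(2) + ln(5) ≈ 2.303 → fails here (LHS ≠ RHS)
B. LHS = 343, RHS = 343 → holds here (LHS = RHS)
C. LHS = 7, RHS = 7 → holds here (LHS = RHS)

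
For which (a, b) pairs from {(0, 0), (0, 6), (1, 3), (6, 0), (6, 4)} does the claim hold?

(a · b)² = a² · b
(0, 0), (0, 6), (6, 0)

Testing each pair:
(0, 0): LHS = 0, RHS = 0 → holds
(0, 6): LHS = 0, RHS = 0 → holds
(1, 3): LHS = 9, RHS = 3 → fails
(6, 0): LHS = 0, RHS = 0 → holds
(6, 4): LHS = 576, RHS = 144 → fails

3 of 5 pairs satisfy the claim.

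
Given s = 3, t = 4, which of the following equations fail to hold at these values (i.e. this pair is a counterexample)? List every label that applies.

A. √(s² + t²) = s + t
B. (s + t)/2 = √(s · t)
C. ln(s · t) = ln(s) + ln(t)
Evaluating each claim at the given values:
A. LHS = 5, RHS = 7 → fails here (LHS ≠ RHS)
B. LHS = 7/2, RHS = 2·√(3) ≈ 3.464 → fails here (LHS ≠ RHS)
C. LHS = ln(12) ≈ 2.485, RHS = ln(3) + ln(4) ≈ 2.485 → holds here (LHS = RHS)

Answer: A, B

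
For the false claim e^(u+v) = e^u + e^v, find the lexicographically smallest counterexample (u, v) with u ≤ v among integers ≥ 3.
Substituting (3, 3) into the claim:
LHS = e^(3+3) = e^6 ≈ 403.4
RHS = e^3 + e^3 = 2·e^3 ≈ 40.17

Since LHS ≠ RHS, this pair disproves the claim, and no lexicographically smaller pair (u ≤ v, integers ≥ 3) does.

For instance (3, 9) is also a counterexample (LHS = e^12 ≈ 162754.8, RHS = e^3 + e^9 ≈ 8123), but it's lexicographically larger.

Answer: (u, v) = (3, 3)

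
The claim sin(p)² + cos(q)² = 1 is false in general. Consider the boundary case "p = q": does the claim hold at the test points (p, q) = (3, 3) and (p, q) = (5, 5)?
At (3, 3): LHS = sin(3)² + cos(3)² = 1, RHS = 1 → equal
At (5, 5): LHS = cos(5)² + sin(5)² = 1, RHS = 1 → equal

So the claim does hold at both of these boundary points, even though it is not an identity.

Answer: Yes, holds at both test points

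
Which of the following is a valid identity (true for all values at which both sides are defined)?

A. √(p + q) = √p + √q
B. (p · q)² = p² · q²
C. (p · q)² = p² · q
A: fails at (2, 3) — LHS = √(5) ≈ 2.236, RHS = √(2) + √(3) ≈ 3.146.
B: holds — e.g. at (1, 4), both sides equal 16.
C: fails at (1, 4) — LHS = 16, RHS = 4.

Answer: B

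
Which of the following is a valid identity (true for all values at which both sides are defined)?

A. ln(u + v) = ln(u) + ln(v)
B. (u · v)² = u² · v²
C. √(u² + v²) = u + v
B

A: fails at (1, 4) — LHS = ln(5) ≈ 1.609, RHS = ln(4) ≈ 1.386.
B: holds — e.g. at (2, 2), both sides equal 16.
C: fails at (5, 8) — LHS = √(89) ≈ 9.434, RHS = 13.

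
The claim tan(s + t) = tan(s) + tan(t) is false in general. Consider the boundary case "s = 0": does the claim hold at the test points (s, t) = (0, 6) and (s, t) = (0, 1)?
At (0, 6): LHS = tan(6) ≈ -0.291, RHS = tan(6) ≈ -0.291 → equal
At (0, 1): LHS = tan(1) ≈ 1.557, RHS = tan(1) ≈ 1.557 → equal

So the claim does hold at both of these boundary points, even though it is not an identity.

Answer: Yes, holds at both test points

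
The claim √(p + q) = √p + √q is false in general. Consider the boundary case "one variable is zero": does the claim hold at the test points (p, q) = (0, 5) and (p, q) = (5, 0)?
At (0, 5): LHS = √(5) ≈ 2.236, RHS = √(5) ≈ 2.236 → equal
At (5, 0): LHS = √(5) ≈ 2.236, RHS = √(5) ≈ 2.236 → equal

So the claim does hold at both of these boundary points, even though it is not an identity.

Answer: Yes, holds at both test points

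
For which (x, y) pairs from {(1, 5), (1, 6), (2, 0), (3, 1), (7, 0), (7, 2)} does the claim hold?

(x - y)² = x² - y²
(2, 0), (7, 0)

Testing each pair:
(1, 5): LHS = 16, RHS = -24 → fails
(1, 6): LHS = 25, RHS = -35 → fails
(2, 0): LHS = 4, RHS = 4 → holds
(3, 1): LHS = 4, RHS = 8 → fails
(7, 0): LHS = 49, RHS = 49 → holds
(7, 2): LHS = 25, RHS = 45 → fails

2 of 6 pairs satisfy the claim.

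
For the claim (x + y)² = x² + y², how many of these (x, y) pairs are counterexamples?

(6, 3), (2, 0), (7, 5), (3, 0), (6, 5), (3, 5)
4

Testing each pair:
(6, 3): LHS = 81, RHS = 45 → counterexample
(2, 0): LHS = 4, RHS = 4 → satisfies claim
(7, 5): LHS = 144, RHS = 74 → counterexample
(3, 0): LHS = 9, RHS = 9 → satisfies claim
(6, 5): LHS = 121, RHS = 61 → counterexample
(3, 5): LHS = 64, RHS = 34 → counterexample

That makes 4 counterexamples.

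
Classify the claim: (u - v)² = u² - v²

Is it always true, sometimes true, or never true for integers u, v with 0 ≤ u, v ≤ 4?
It holds at (u, v) = (2, 2) (both sides equal 0), but fails at (u, v) = (3, 2) (LHS = 1, RHS = 5).

Answer: Sometimes true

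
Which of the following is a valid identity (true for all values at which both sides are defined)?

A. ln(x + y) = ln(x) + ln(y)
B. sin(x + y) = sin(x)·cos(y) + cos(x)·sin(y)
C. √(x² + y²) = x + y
A: fails at (5, 5) — LHS = ln(10) ≈ 2.303, RHS = 2·ln(5) ≈ 3.219.
B: holds — e.g. at (2, 4), both sides equal sin(6) ≈ -0.2794.
C: fails at (1, 2) — LHS = √(5) ≈ 2.236, RHS = 3.

Answer: B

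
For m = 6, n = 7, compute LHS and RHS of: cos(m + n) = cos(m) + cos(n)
LHS = cos(6 + 7) = cos(13) ≈ 0.9074
RHS = cos(6) + cos(7) ≈ 1.714

LHS ≠ RHS (they differ by about 0.8066), so the equation does not hold here.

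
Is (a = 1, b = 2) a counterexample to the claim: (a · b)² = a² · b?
Yes

Substituting a = 1, b = 2:
LHS = (1 · 2)² = 4
RHS = 1² · 2 = 2

Since LHS ≠ RHS, this pair disproves the claim.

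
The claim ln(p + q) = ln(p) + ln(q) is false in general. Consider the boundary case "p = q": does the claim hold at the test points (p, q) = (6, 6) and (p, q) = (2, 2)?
Only at (2, 2)

At (6, 6): LHS = ln(12) ≈ 2.485 ≠ RHS = 2·ln(6) ≈ 3.584
At (2, 2): LHS = ln(4) ≈ 1.386, RHS = 2·ln(2) ≈ 1.386 → equal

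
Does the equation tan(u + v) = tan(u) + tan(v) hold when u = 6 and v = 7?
Fails

Substituting u = 6, v = 7:

LHS = tan(6 + 7) = tan(13) ≈ 0.463
RHS = tan(6) + tan(7) ≈ 0.5804

LHS ≠ RHS, so the equation does not hold at this point.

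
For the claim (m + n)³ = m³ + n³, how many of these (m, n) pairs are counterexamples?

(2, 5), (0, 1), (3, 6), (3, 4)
Testing each pair:
(2, 5): LHS = 343, RHS = 133 → counterexample
(0, 1): LHS = 1, RHS = 1 → satisfies claim
(3, 6): LHS = 729, RHS = 243 → counterexample
(3, 4): LHS = 343, RHS = 91 → counterexample

That makes 3 counterexamples.

Answer: 3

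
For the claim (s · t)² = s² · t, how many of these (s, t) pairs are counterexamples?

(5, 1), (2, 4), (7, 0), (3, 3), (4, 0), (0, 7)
Testing each pair:
(5, 1): LHS = 25, RHS = 25 → satisfies claim
(2, 4): LHS = 64, RHS = 16 → counterexample
(7, 0): LHS = 0, RHS = 0 → satisfies claim
(3, 3): LHS = 81, RHS = 27 → counterexample
(4, 0): LHS = 0, RHS = 0 → satisfies claim
(0, 7): LHS = 0, RHS = 0 → satisfies claim

That makes 2 counterexamples.

Answer: 2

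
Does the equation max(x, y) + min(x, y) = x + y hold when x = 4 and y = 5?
Substituting x = 4, y = 5:

LHS = max(4, 5) + min(4, 5) = 9
RHS = 4 + 5 = 9

LHS = RHS, so the equation holds at this point.

Answer: Holds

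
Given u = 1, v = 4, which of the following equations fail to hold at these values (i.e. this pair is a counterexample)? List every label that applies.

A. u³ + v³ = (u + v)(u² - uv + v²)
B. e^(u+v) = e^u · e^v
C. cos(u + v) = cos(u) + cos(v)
Evaluating each claim at the given values:
A. LHS = 65, RHS = 65 → holds here (LHS = RHS)
B. LHS = e^5 ≈ 148.4, RHS = e^5 ≈ 148.4 → holds here (LHS = RHS)
C. LHS = cos(5) ≈ 0.2837, RHS = cos(4) + cos(1) ≈ -0.1133 → fails here (LHS ≠ RHS)

Answer: C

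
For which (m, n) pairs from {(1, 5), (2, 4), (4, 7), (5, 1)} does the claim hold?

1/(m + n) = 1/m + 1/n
Testing each pair:
(1, 5): LHS = 1/6, RHS = 6/5 → fails
(2, 4): LHS = 1/6, RHS = 3/4 → fails
(4, 7): LHS = 1/11, RHS = 11/28 → fails
(5, 1): LHS = 1/6, RHS = 6/5 → fails

No pair satisfies the claim.

Answer: None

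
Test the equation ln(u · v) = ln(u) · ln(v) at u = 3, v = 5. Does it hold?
Fails

Substituting u = 3, v = 5:

LHS = ln(3 · 5) = ln(15) ≈ 2.708
RHS = ln(3) · ln(5) ≈ 1.768

LHS ≠ RHS, so the equation does not hold at this point.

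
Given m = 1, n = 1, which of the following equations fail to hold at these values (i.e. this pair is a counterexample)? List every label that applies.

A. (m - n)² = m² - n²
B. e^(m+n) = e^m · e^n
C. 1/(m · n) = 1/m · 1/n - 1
Evaluating each claim at the given values:
A. LHS = 0, RHS = 0 → holds here (LHS = RHS)
B. LHS = e^2 ≈ 7.389, RHS = e^2 ≈ 7.389 → holds here (LHS = RHS)
C. LHS = 1, RHS = 0 → fails here (LHS ≠ RHS)

Answer: C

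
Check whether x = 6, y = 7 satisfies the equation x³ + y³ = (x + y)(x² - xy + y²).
Substituting x = 6, y = 7:

LHS = 6³ + 7³ = 559
RHS = (6 + 7)(6² - 6·7 + 7²) = 559

LHS = RHS, so the equation holds at this point.

Answer: Holds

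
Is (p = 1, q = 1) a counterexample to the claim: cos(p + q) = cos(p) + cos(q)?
Yes

Substituting p = 1, q = 1:
LHS = cos(1 + 1) = cos(2) ≈ -0.4161
RHS = cos(1) + cos(1) = 2·cos(1) ≈ 1.081

Since LHS ≠ RHS, this pair disproves the claim.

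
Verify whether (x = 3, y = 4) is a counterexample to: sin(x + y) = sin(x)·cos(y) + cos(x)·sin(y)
No

Substituting x = 3, y = 4:
LHS = sin(3 + 4) = sin(7) ≈ 0.657
RHS = sin(3)·cos(4) + cos(3)·sin(4) = sin(3)·cos(4) + sin(4)·cos(3) ≈ 0.657

The sides agree, so this pair does not disprove the claim.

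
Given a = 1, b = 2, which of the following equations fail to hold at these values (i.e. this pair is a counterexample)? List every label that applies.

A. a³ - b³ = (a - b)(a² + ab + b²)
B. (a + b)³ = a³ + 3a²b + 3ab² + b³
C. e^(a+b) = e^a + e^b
C

Evaluating each claim at the given values:
A. LHS = -7, RHS = -7 → holds here (LHS = RHS)
B. LHS = 27, RHS = 27 → holds here (LHS = RHS)
C. LHS = e^3 ≈ 20.09, RHS = e + e^2 ≈ 10.11 → fails here (LHS ≠ RHS)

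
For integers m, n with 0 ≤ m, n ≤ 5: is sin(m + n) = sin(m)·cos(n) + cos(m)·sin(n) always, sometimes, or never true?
The identity holds for every pair in the range. For instance at (m, n) = (1, 0): both sides equal sin(1) ≈ 0.8415.

Answer: Always true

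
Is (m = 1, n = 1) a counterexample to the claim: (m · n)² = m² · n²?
Substituting m = 1, n = 1:
LHS = (1 · 1)² = 1
RHS = 1² · 1² = 1

The sides agree, so this pair does not disprove the claim.

Answer: No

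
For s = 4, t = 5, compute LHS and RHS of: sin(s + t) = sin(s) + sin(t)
LHS = sin(4 + 5) = sin(9) ≈ 0.4121
RHS = sin(4) + sin(5) ≈ -1.716

LHS ≠ RHS (they differ by about 2.128), so the equation does not hold here.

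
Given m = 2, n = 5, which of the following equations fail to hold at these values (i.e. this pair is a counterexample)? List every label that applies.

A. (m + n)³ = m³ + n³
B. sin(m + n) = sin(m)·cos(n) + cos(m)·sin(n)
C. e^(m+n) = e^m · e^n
Evaluating each claim at the given values:
A. LHS = 343, RHS = 133 → fails here (LHS ≠ RHS)
B. LHS = sin(7) ≈ 0.657, RHS = sin(2)·cos(5) + sin(5)·cos(2) ≈ 0.657 → holds here (LHS = RHS)
C. LHS = e^7 ≈ 1097, RHS = e^7 ≈ 1097 → holds here (LHS = RHS)

Answer: A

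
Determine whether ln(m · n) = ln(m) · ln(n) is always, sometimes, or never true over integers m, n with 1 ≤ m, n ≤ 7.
Sometimes true

It holds at (m, n) = (1, 1) (both sides equal 0), but fails at (m, n) = (4, 7) (LHS = ln(28) ≈ 3.332, RHS = ln(4)·ln(7) ≈ 2.698).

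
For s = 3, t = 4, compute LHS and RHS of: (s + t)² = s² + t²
LHS = (3 + 4)² = 49
RHS = 3² + 4² = 25

LHS ≠ RHS, so the equation does not hold here.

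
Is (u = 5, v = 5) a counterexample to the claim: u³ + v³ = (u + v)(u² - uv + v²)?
No

Substituting u = 5, v = 5:
LHS = 5³ + 5³ = 250
RHS = (5 + 5)(5² - 5·5 + 5²) = 250

The sides agree, so this pair does not disprove the claim.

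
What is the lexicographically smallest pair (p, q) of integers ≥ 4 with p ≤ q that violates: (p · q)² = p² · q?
(p, q) = (4, 4)

Substituting (4, 4) into the claim:
LHS = (4 · 4)² = 256
RHS = 4² · 4 = 64

Since LHS ≠ RHS, this pair disproves the claim, and no lexicographically smaller pair (p ≤ q, integers ≥ 4) does.

For instance (9, 10) is also a counterexample (LHS = 8100, RHS = 810), but it's lexicographically larger.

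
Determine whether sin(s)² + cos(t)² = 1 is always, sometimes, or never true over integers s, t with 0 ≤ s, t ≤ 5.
It holds at (s, t) = (2, 2) (both sides equal 1), but fails at (s, t) = (3, 4) (LHS = sin(3)² + cos(4)² ≈ 0.4472, RHS = 1).

Answer: Sometimes true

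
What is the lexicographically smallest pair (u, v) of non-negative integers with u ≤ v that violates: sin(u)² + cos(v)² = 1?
Substituting (0, 1) into the claim:
LHS = sin(0)² + cos(1)² = cos(1)² ≈ 0.2919
RHS = 1

Since LHS ≠ RHS, this pair disproves the claim, and no lexicographically smaller pair (u ≤ v, non-negative integers) does.

For instance (3, 5) is also a counterexample (LHS = sin(3)² + cos(5)² ≈ 0.1004, RHS = 1), but it's lexicographically larger.

Answer: (u, v) = (0, 1)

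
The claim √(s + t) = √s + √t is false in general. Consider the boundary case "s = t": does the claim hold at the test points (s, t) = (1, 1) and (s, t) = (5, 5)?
No, fails at both test points

At (1, 1): LHS = √(2) ≈ 1.414 ≠ RHS = 2
At (5, 5): LHS = √(10) ≈ 3.162 ≠ RHS = 2·√(5) ≈ 4.472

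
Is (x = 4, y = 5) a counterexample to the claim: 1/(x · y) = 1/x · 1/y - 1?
Yes

Substituting x = 4, y = 5:
LHS = 1/(4 · 5) = 1/20
RHS = 1/4 · 1/5 - 1 = -19/20

Since LHS ≠ RHS, this pair disproves the claim.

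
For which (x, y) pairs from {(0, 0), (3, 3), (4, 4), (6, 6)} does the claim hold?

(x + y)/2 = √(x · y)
All pairs

Testing each pair:
(0, 0): LHS = 0, RHS = 0 → holds
(3, 3): LHS = 3, RHS = 3 → holds
(4, 4): LHS = 4, RHS = 4 → holds
(6, 6): LHS = 6, RHS = 6 → holds

Every pair satisfies the claim.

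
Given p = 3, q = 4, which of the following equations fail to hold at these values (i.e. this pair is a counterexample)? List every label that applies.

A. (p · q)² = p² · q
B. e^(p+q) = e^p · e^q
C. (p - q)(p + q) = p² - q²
A

Evaluating each claim at the given values:
A. LHS = 144, RHS = 36 → fails here (LHS ≠ RHS)
B. LHS = e^7 ≈ 1097, RHS = e^7 ≈ 1097 → holds here (LHS = RHS)
C. LHS = -7, RHS = -7 → holds here (LHS = RHS)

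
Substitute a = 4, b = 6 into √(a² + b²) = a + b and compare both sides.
LHS = √(4² + 6²) = 2·√(13) ≈ 7.211
RHS = 4 + 6 = 10

LHS ≠ RHS (they differ by about 2.789), so the equation does not hold here.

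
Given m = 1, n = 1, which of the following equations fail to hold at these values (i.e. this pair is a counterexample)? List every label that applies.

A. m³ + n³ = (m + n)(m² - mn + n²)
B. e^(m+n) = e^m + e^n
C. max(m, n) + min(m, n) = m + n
Evaluating each claim at the given values:
A. LHS = 2, RHS = 2 → holds here (LHS = RHS)
B. LHS = e^2 ≈ 7.389, RHS = 2·e ≈ 5.437 → fails here (LHS ≠ RHS)
C. LHS = 2, RHS = 2 → holds here (LHS = RHS)

Answer: B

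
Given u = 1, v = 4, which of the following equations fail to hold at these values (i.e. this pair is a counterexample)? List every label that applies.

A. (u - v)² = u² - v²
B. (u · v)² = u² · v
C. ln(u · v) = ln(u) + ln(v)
A, B

Evaluating each claim at the given values:
A. LHS = 9, RHS = -15 → fails here (LHS ≠ RHS)
B. LHS = 16, RHS = 4 → fails here (LHS ≠ RHS)
C. LHS = ln(4) ≈ 1.386, RHS = ln(4) ≈ 1.386 → holds here (LHS = RHS)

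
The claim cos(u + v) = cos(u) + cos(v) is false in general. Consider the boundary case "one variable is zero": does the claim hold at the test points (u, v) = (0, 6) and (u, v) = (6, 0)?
At (0, 6): LHS = cos(6) ≈ 0.9602 ≠ RHS = cos(6) + 1 ≈ 1.96
At (6, 0): LHS = cos(6) ≈ 0.9602 ≠ RHS = cos(6) + 1 ≈ 1.96

Answer: No, fails at both test points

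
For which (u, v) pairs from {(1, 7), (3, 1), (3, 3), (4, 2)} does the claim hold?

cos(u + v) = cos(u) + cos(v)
Testing each pair:
(1, 7): LHS = cos(8) ≈ -0.1455, RHS = cos(1) + cos(7) ≈ 1.294 → fails
(3, 1): LHS = cos(4) ≈ -0.6536, RHS = cos(3) + cos(1) ≈ -0.4497 → fails
(3, 3): LHS = cos(6) ≈ 0.9602, RHS = 2·cos(3) ≈ -1.98 → fails
(4, 2): LHS = cos(6) ≈ 0.9602, RHS = cos(4) + cos(2) ≈ -1.07 → fails

No pair satisfies the claim.

Answer: None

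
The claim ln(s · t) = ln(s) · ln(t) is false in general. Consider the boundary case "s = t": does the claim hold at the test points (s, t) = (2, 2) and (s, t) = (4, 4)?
At (2, 2): LHS = ln(4) ≈ 1.386 ≠ RHS = ln(2)² ≈ 0.4805
At (4, 4): LHS = ln(16) ≈ 2.773 ≠ RHS = ln(4)² ≈ 1.922

Answer: No, fails at both test points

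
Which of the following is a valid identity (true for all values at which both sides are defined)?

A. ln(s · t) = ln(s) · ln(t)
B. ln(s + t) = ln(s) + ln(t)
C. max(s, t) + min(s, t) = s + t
A: fails at (2, 4) — LHS = ln(8) ≈ 2.079, RHS = ln(2)·ln(4) ≈ 0.9609.
B: fails at (4, 5) — LHS = ln(9) ≈ 2.197, RHS = ln(4) + ln(5) ≈ 2.996.
C: holds — e.g. at (2, 5), both sides equal 7.

Answer: C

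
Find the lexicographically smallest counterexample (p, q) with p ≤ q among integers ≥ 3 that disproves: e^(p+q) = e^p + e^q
Substituting (3, 3) into the claim:
LHS = e^(3+3) = e^6 ≈ 403.4
RHS = e^3 + e^3 = 2·e^3 ≈ 40.17

Since LHS ≠ RHS, this pair disproves the claim, and no lexicographically smaller pair (p ≤ q, integers ≥ 3) does.

For instance (6, 7) is also a counterexample (LHS = e^13 ≈ 442413.4, RHS = e^6 + e^7 ≈ 1500), but it's lexicographically larger.

Answer: (p, q) = (3, 3)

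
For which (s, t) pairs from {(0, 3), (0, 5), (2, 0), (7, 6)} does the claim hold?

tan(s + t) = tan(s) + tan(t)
(0, 3), (0, 5), (2, 0)

Testing each pair:
(0, 3): LHS = tan(3) ≈ -0.1425, RHS = tan(3) ≈ -0.1425 → holds
(0, 5): LHS = tan(5) ≈ -3.381, RHS = tan(5) ≈ -3.381 → holds
(2, 0): LHS = tan(2) ≈ -2.185, RHS = tan(2) ≈ -2.185 → holds
(7, 6): LHS = tan(13) ≈ 0.463, RHS = tan(6) + tan(7) ≈ 0.5804 → fails

3 of 4 pairs satisfy the claim.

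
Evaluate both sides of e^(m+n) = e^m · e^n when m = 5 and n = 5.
LHS = e^(5+5) = e^10 ≈ 22026.5
RHS = e^5 · e^5 = e^10 ≈ 22026.5

LHS = RHS: the two sides agree.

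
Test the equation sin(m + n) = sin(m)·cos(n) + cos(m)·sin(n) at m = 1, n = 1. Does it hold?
Substituting m = 1, n = 1:

LHS = sin(1 + 1) = sin(2) ≈ 0.9093
RHS = sin(1)·cos(1) + cos(1)·sin(1) = 2·sin(1)·cos(1) ≈ 0.9093

LHS = RHS, so the equation holds at this point.

Answer: Holds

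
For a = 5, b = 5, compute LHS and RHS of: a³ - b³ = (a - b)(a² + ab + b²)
LHS = 5³ - 5³ = 0
RHS = (5 - 5)(5² + 5·5 + 5²) = 0

LHS = RHS: the two sides agree.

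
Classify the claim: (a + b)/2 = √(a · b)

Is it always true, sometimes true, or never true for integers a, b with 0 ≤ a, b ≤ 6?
Sometimes true

It holds at (a, b) = (2, 2) (both sides equal 2), but fails at (a, b) = (4, 1) (LHS = 5/2, RHS = 2).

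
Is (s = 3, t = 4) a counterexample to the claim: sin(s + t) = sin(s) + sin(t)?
Substituting s = 3, t = 4:
LHS = sin(3 + 4) = sin(7) ≈ 0.657
RHS = sin(3) + sin(4) ≈ -0.6157

Since LHS ≠ RHS, this pair disproves the claim.

Answer: Yes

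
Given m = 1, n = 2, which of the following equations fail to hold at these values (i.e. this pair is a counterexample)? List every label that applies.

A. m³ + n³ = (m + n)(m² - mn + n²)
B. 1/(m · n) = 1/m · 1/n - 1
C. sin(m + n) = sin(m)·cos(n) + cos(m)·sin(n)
Evaluating each claim at the given values:
A. LHS = 9, RHS = 9 → holds here (LHS = RHS)
B. LHS = 1/2, RHS = -1/2 → fails here (LHS ≠ RHS)
C. LHS = sin(3) ≈ 0.1411, RHS = sin(1)·cos(2) + sin(2)·cos(1) ≈ 0.1411 → holds here (LHS = RHS)

Answer: B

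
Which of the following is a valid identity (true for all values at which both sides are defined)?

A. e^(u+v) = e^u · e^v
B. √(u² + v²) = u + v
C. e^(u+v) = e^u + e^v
A: holds — e.g. at (6, 7), both sides equal e^13 ≈ 442413.4.
B: fails at (1, 1) — LHS = √(2) ≈ 1.414, RHS = 2.
C: fails at (5, 5) — LHS = e^10 ≈ 22026.5, RHS = 2·e^5 ≈ 296.8.

Answer: A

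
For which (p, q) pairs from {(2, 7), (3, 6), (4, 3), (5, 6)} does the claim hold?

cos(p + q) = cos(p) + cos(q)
None

Testing each pair:
(2, 7): LHS = cos(9) ≈ -0.9111, RHS = cos(2) + cos(7) ≈ 0.3378 → fails
(3, 6): LHS = cos(9) ≈ -0.9111, RHS = cos(3) + cos(6) ≈ -0.02982 → fails
(4, 3): LHS = cos(7) ≈ 0.7539, RHS = cos(3) + cos(4) ≈ -1.644 → fails
(5, 6): LHS = cos(11) ≈ 0.004426, RHS = cos(5) + cos(6) ≈ 1.244 → fails

No pair satisfies the claim.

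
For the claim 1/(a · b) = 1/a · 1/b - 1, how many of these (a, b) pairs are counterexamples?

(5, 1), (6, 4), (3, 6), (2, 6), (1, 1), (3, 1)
6

Testing each pair:
(5, 1): LHS = 1/5, RHS = -4/5 → counterexample
(6, 4): LHS = 1/24, RHS = -23/24 → counterexample
(3, 6): LHS = 1/18, RHS = -17/18 → counterexample
(2, 6): LHS = 1/12, RHS = -11/12 → counterexample
(1, 1): LHS = 1, RHS = 0 → counterexample
(3, 1): LHS = 1/3, RHS = -2/3 → counterexample

That makes 6 counterexamples.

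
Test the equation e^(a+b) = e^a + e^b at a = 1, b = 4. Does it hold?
Fails

Substituting a = 1, b = 4:

LHS = e^(1+4) = e^5 ≈ 148.4
RHS = e^1 + e^4 = e + e^4 ≈ 57.32

LHS ≠ RHS, so the equation does not hold at this point.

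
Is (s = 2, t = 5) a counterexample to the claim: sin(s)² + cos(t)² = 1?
Yes

Substituting s = 2, t = 5:
LHS = sin(2)² + cos(5)² ≈ 0.9073
RHS = 1

Since LHS ≠ RHS, this pair disproves the claim.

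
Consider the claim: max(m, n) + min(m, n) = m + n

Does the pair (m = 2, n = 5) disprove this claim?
Substituting m = 2, n = 5:
LHS = max(2, 5) + min(2, 5) = 7
RHS = 2 + 5 = 7

The sides agree, so this pair does not disprove the claim.

Answer: No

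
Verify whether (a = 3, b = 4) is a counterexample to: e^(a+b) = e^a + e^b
Yes

Substituting a = 3, b = 4:
LHS = e^(3+4) = e^7 ≈ 1097
RHS = e^3 + e^4 ≈ 74.68

Since LHS ≠ RHS, this pair disproves the claim.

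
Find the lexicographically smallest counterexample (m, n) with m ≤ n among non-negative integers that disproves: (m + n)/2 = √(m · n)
At (0, 0): both sides equal 0, so it holds there.

Substituting (0, 1) into the claim:
LHS = (0 + 1)/2 = 1/2
RHS = √(0 · 1) = 0

Since LHS ≠ RHS, this pair disproves the claim, and no lexicographically smaller pair (m ≤ n, non-negative integers) does.

For instance (2, 3) is also a counterexample (LHS = 5/2, RHS = √(6) ≈ 2.449), but it's lexicographically larger.

Answer: (m, n) = (0, 1)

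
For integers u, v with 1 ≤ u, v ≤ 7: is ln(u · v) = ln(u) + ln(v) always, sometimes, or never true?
The identity holds for every pair in the range. For instance at (u, v) = (2, 1): both sides equal ln(2) ≈ 0.6931.

Answer: Always true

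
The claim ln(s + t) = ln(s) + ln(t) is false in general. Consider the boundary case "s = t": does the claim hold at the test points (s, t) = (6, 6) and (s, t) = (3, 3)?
At (6, 6): LHS = ln(12) ≈ 2.485 ≠ RHS = 2·ln(6) ≈ 3.584
At (3, 3): LHS = ln(6) ≈ 1.792 ≠ RHS = 2·ln(3) ≈ 2.197

Answer: No, fails at both test points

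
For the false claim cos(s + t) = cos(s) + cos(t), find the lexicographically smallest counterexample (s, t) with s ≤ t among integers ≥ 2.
(s, t) = (2, 2)

Substituting (2, 2) into the claim:
LHS = cos(2 + 2) = cos(4) ≈ -0.6536
RHS = cos(2) + cos(2) = 2·cos(2) ≈ -0.8323

Since LHS ≠ RHS, this pair disproves the claim, and no lexicographically smaller pair (s ≤ t, integers ≥ 2) does.

For instance (2, 9) is also a counterexample (LHS = cos(11) ≈ 0.004426, RHS = cos(9) + cos(2) ≈ -1.327), but it's lexicographically larger.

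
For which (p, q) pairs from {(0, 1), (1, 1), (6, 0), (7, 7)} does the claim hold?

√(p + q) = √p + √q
(0, 1), (6, 0)

Testing each pair:
(0, 1): LHS = 1, RHS = 1 → holds
(1, 1): LHS = √(2) ≈ 1.414, RHS = 2 → fails
(6, 0): LHS = √(6) ≈ 2.449, RHS = √(6) ≈ 2.449 → holds
(7, 7): LHS = √(14) ≈ 3.742, RHS = 2·√(7) ≈ 5.292 → fails

2 of 4 pairs satisfy the claim.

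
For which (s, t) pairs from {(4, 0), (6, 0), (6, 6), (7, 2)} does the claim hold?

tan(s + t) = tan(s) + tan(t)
Testing each pair:
(4, 0): LHS = tan(4) ≈ 1.158, RHS = tan(4) ≈ 1.158 → holds
(6, 0): LHS = tan(6) ≈ -0.291, RHS = tan(6) ≈ -0.291 → holds
(6, 6): LHS = tan(12) ≈ -0.6359, RHS = 2·tan(6) ≈ -0.582 → fails
(7, 2): LHS = tan(9) ≈ -0.4523, RHS = tan(2) + tan(7) ≈ -1.314 → fails

2 of 4 pairs satisfy the claim.

Answer: (4, 0), (6, 0)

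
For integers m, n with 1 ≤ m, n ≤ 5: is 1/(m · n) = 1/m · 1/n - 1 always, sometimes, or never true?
The claim fails for every pair in the range. For instance at (m, n) = (5, 4): LHS = 1/20, RHS = -19/20.

Answer: Never true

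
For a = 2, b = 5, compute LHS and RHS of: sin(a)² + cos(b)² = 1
LHS = sin(2)² + cos(5)² ≈ 0.9073
RHS = 1

LHS ≠ RHS (they differ by about 0.09271), so the equation does not hold here.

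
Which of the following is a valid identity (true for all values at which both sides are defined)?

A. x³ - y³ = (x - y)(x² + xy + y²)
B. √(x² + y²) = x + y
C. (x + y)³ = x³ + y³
A: holds — e.g. at (2, 4), both sides equal -56.
B: fails at (1, 3) — LHS = √(10) ≈ 3.162, RHS = 4.
C: fails at (2, 5) — LHS = 343, RHS = 133.

Answer: A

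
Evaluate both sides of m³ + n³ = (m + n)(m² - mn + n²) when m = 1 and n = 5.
LHS = 1³ + 5³ = 126
RHS = (1 + 5)(1² - 1·5 + 5²) = 126

LHS = RHS: the two sides agree.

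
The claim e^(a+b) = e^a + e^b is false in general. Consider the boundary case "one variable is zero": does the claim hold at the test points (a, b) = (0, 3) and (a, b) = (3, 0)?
At (0, 3): LHS = e^3 ≈ 20.09 ≠ RHS = 1 + e^3 ≈ 21.09
At (3, 0): LHS = e^3 ≈ 20.09 ≠ RHS = 1 + e^3 ≈ 21.09

Answer: No, fails at both test points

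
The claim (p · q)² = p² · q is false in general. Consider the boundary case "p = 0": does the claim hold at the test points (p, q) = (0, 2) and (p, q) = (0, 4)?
At (0, 2): LHS = 0, RHS = 0 → equal
At (0, 4): LHS = 0, RHS = 0 → equal

So the claim does hold at both of these boundary points, even though it is not an identity.

Answer: Yes, holds at both test points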